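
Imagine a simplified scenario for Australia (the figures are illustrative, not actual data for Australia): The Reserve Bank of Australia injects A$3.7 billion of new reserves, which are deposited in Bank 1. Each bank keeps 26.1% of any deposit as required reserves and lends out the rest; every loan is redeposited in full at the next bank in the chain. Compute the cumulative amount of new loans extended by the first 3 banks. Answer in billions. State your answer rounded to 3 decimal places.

Bank i lends (1 − rr)^i of the original deposit: Bank 1 lends 3.7·0.7390 = 2.7343, Bank 2 lends 3.7·0.7390² ≈ 2.0206, and so on.
Summing a geometric series: total = 3.7·[0.7390·(1 − 0.7390^3) / (1 − 0.7390)] ≈ 6.2482 billion.

A$6.248 billion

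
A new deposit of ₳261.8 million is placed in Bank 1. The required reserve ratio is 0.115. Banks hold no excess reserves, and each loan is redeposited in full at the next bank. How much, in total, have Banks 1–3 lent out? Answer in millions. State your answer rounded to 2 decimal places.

Bank i lends (1 − rr)^i of the original deposit: Bank 1 lends 261.8·0.8850 = 231.6930, Bank 2 lends 261.8·0.8850² ≈ 205.0483, and so on.
Summing a geometric series: total = 261.8·[0.8850·(1 − 0.8850^3) / (1 − 0.8850)] ≈ 618.2091 million.

₳618.21 million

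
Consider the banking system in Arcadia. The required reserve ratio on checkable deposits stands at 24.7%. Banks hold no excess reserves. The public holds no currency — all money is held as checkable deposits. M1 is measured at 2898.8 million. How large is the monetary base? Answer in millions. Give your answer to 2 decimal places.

With no currency drain and no excess reserves, the money multiplier is m = 1/rr = 1/0.247 ≈ 4.0485830.
The monetary base is MB = M / m = 2898.8 / 4.0485830 ≈ 716.0036 million.

716.00 million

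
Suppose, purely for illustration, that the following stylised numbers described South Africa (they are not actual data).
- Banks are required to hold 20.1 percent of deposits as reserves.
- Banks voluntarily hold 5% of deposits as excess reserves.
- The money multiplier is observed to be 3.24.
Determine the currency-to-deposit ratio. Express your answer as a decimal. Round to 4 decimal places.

Using m = 3.24. From m = (1 + c)/(c + rr + e), rearranging gives 1 + c = m·(c + rr + e), so c·(1 − m) = m·(rr + e) − 1.
Hence c = [m·(rr + e) − 1]/(1 − m) = [3.24 × (0.201 + 0.05) − 1] / (1 − 3.24) = 0.083375.

0.0834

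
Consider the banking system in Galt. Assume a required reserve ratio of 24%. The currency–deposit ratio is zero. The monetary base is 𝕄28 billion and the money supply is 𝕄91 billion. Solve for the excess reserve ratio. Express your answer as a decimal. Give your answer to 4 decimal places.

0.0677

Using m = M/MB = 91/28 = 3.250000. Since m = (1 + c)/(c + rr + e), the denominator satisfies c + rr + e = (1 + c)/m = (1 + 0) / 3.250000 ≈ 0.307692.
With c = 0 and rr = 0.24, the excess reserve ratio is 0.307692 − 0 − 0.24 = 0.067692.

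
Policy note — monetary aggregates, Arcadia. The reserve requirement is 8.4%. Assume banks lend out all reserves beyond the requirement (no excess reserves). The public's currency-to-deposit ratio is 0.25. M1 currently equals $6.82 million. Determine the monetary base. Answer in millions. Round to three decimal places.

$1.822 million

The money multiplier is m = (1 + c) / (rr + c) = (1 + 0.25) / (0.084 + 0.25) ≈ 3.74251.
MB = M / m = 6.82 / 3.74251 ≈ 1.8223 million.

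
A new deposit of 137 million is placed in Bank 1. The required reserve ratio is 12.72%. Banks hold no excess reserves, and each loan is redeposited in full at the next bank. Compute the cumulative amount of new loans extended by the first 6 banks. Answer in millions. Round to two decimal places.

Bank i lends (1 − rr)^i of the original deposit: Bank 1 lends 137·0.8728 = 119.5736, Bank 2 lends 137·0.8728² ≈ 104.3638, and so on.
Summing a geometric series: total = 137·[0.8728·(1 − 0.8728^6) / (1 − 0.8728)] ≈ 524.4813 million.

524.48 million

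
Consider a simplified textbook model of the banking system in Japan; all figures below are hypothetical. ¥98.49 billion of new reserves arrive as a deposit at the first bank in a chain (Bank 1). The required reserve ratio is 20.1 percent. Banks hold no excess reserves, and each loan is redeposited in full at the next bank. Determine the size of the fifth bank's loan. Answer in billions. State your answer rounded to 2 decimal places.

Each bank lends a fraction (1 − rr) = 0.7990 of the deposit it receives, so Bank 5 receives 98.49·0.7990^4 and lends 98.49·0.7990^5 ≈ 32.0720 billion.

¥32.07 billion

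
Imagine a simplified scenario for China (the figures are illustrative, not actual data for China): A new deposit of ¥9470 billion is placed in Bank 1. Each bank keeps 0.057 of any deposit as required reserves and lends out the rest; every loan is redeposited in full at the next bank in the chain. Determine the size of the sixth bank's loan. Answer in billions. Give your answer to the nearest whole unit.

¥6659 billion

Each bank lends a fraction (1 − rr) = 0.9430 of the deposit it receives, so Bank 6 receives 9470·0.9430^5 and lends 9470·0.9430^6 ≈ 6659.1705 billion.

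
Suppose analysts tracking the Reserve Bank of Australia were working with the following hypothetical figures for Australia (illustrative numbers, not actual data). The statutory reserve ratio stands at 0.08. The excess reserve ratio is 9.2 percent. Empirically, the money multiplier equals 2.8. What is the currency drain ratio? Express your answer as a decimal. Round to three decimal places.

Using m = 2.8. From m = (1 + c)/(c + rr + e), rearranging gives 1 + c = m·(c + rr + e), so c·(1 − m) = m·(rr + e) − 1.
Hence c = [m·(rr + e) − 1]/(1 − m) = [2.8 × (0.08 + 0.092) − 1] / (1 − 2.8) = 0.288000.

0.288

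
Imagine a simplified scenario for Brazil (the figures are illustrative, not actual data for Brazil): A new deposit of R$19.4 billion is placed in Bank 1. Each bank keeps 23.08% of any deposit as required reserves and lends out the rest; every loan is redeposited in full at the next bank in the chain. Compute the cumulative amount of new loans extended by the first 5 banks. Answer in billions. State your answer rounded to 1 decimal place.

R$47.2 billion

Bank i lends (1 − rr)^i of the original deposit: Bank 1 lends 19.4·0.7692 ≈ 14.9225, Bank 2 lends 19.4·0.7692² ≈ 11.4784, and so on.
Summing a geometric series: total = 19.4·[0.7692·(1 − 0.7692^5) / (1 − 0.7692)] ≈ 47.2453 billion.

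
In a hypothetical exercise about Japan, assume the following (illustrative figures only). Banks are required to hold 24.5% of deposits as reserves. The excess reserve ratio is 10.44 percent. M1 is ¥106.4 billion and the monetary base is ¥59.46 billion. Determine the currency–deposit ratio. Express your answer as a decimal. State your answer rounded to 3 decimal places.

0.475

Using m = M/MB = 106.4/59.46 ≈ 1.789438. From m = (1 + c)/(c + rr + e), rearranging gives 1 + c = m·(c + rr + e), so c·(1 − m) = m·(rr + e) − 1.
Hence c = [m·(rr + e) − 1]/(1 − m) = [1.789438 × (0.245 + 0.1044) − 1] / (1 − 1.789438) ≈ 0.474731.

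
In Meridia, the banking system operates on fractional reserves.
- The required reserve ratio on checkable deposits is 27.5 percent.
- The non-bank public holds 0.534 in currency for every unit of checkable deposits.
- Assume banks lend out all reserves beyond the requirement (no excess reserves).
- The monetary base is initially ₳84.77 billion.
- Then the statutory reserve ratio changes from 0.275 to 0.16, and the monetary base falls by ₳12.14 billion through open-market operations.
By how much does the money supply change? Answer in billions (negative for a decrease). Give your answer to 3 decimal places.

Before: m₁ = (1 + 0.534) / (0.275 + 0.534) ≈ 1.896168, MB₁ = 84.77, so M₁ = 1.896168 × 84.77 ≈ 160.7382 billion.
After: m₂ = (1 + 0.534) / (0.16 + 0.534) ≈ 2.210375, MB₂ = 84.77 − 12.14 = 72.63, so M₂ = 2.210375 × 72.63 ≈ 160.5395 billion.
ΔM = M₂ − M₁ = 160.5395 − 160.7382 = -0.1987 billion.

-0.199 billion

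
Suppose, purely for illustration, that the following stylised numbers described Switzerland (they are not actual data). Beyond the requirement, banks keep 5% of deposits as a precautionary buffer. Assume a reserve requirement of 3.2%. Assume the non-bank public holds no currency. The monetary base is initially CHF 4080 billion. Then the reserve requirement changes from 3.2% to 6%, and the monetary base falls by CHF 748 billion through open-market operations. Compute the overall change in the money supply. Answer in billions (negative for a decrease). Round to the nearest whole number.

-19465 billion

Before: m₁ = 1 / (0.032 + 0.05) ≈ 12.19512, MB₁ = 4080, so M₁ = 12.19512 × 4080 = 49756.0896 billion.
After: m₂ = 1 / (0.06 + 0.05) ≈ 9.09091, MB₂ = 4080 − 748 = 3332, so M₂ = 9.09091 × 3332 ≈ 30290.9121 billion.
ΔM = M₂ − M₁ = 30290.9121 − 49756.0896 = -19465.1775 billion.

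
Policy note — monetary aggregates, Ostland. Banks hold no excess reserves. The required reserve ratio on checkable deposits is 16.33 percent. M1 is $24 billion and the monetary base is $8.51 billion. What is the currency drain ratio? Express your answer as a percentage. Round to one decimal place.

29.6%

Using m = M/MB = 24/8.51 ≈ 2.820212. From m = (1 + c)/(c + rr + e), rearranging gives 1 + c = m·(c + rr + e), so c·(1 − m) = m·(rr + e) − 1.
Hence c = [m·(rr + e) − 1]/(1 − m) = [2.820212 × (0.1633 + 0) − 1] / (1 − 2.820212) ≈ 0.296372.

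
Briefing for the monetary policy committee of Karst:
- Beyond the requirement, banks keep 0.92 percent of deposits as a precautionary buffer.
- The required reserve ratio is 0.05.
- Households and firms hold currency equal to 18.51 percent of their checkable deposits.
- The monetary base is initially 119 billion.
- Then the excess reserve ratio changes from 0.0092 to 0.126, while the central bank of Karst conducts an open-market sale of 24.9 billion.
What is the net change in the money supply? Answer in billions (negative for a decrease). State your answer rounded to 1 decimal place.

-268.4 billion

Before: m₁ = (1 + 0.1851) / (0.05 + 0.0092 + 0.1851) ≈ 4.85100, MB₁ = 119, so M₁ = 4.85100 × 119 = 577.269 billion.
After: m₂ = (1 + 0.1851) / (0.05 + 0.126 + 0.1851) ≈ 3.28192, MB₂ = 119 − 24.9 = 94.1, so M₂ = 3.28192 × 94.1 ≈ 308.8287 billion.
ΔM = M₂ − M₁ = 308.8287 − 577.269 = -268.4403 billion.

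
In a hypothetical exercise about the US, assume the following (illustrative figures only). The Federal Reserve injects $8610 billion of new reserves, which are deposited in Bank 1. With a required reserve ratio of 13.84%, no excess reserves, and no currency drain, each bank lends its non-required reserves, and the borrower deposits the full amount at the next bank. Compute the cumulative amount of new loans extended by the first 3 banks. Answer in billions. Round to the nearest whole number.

$19317 billion

Bank i lends (1 − rr)^i of the original deposit: Bank 1 lends 8610·0.8616 = 7418.3760, Bank 2 lends 8610·0.8616² ≈ 6391.6728, and so on.
Summing a geometric series: total = 8610·[0.8616·(1 − 0.8616^3) / (1 − 0.8616)] ≈ 19317.1140 billion.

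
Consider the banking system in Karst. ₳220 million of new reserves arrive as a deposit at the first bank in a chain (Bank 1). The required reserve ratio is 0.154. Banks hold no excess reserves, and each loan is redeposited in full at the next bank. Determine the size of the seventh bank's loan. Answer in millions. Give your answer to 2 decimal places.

₳68.24 million

Each bank lends a fraction (1 − rr) = 0.8460 of the deposit it receives, so Bank 7 receives 220·0.8460^6 and lends 220·0.8460^7 ≈ 68.2363 million.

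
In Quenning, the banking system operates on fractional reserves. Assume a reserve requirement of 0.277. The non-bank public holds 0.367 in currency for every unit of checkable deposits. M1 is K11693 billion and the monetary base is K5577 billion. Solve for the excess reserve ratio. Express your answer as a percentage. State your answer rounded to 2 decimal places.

Using m = M/MB = 11693/5577 ≈ 2.096647. Since m = (1 + c)/(c + rr + e), the denominator satisfies c + rr + e = (1 + c)/m = (1 + 0.367) / 2.096647 ≈ 0.651993.
With c = 0.367 and rr = 0.277, the excess reserve ratio is 0.651993 − 0.367 − 0.277 = 0.007993.

0.80%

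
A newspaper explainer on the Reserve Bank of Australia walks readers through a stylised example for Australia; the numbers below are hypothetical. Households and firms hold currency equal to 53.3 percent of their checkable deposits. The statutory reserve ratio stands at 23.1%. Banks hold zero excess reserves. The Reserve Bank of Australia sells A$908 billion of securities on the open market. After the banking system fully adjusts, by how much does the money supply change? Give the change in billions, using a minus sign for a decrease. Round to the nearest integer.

The money multiplier is m = (1 + c) / (rr + c) = (1 + 0.533) / (0.231 + 0.533) ≈ 2.0065.
The sale removes 908 billion of base, so ΔM = m × ΔMB = 2.0065 × (−908) = -1821.902 billion.

-1822 billion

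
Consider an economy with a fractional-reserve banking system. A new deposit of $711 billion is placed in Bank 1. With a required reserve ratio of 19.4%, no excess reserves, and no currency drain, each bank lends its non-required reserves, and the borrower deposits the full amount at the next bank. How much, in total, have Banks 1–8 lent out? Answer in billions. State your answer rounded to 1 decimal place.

Bank i lends (1 − rr)^i of the original deposit: Bank 1 lends 711·0.8060 = 573.0660, Bank 2 lends 711·0.8060² ≈ 461.8912, and so on.
Summing a geometric series: total = 711·[0.8060·(1 − 0.8060^8) / (1 − 0.8060)] ≈ 2427.8303 billion.

$2427.8 billion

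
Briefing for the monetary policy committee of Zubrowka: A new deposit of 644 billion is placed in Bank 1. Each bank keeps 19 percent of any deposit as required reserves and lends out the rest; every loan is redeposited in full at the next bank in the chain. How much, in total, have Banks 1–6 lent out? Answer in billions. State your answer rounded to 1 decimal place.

Bank i lends (1 − rr)^i of the original deposit: Bank 1 lends 644·0.8100 = 521.6400, Bank 2 lends 644·0.8100² = 422.5284, and so on.
Summing a geometric series: total = 644·[0.8100·(1 − 0.8100^6) / (1 − 0.8100)] ≈ 1970.0708 billion.

1970.1 billion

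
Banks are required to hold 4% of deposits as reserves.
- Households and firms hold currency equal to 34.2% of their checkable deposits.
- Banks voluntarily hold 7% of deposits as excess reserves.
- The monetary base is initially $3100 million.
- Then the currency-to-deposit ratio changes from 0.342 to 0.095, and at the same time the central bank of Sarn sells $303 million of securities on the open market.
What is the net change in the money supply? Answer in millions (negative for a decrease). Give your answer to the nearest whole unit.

$5736 million

Before: m₁ = (1 + 0.342) / (0.04 + 0.07 + 0.342) ≈ 2.96903, MB₁ = 3100, so M₁ = 2.96903 × 3100 = 9203.993 million.
After: m₂ = (1 + 0.095) / (0.04 + 0.07 + 0.095) ≈ 5.34146, MB₂ = 3100 − 303 = 2797, so M₂ = 5.34146 × 2797 ≈ 14940.0636 million.
ΔM = M₂ − M₁ = 14940.0636 − 9203.993 = 5736.0706 million.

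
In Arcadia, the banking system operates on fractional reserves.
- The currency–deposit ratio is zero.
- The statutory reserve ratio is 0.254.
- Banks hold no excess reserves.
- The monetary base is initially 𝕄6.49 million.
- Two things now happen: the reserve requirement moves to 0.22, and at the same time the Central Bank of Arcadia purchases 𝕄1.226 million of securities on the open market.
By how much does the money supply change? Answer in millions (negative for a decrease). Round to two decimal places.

Before: m₁ = 1 / (0.254) ≈ 3.9370, MB₁ = 6.49, so M₁ = 3.9370 × 6.49 ≈ 25.5511 million.
After: m₂ = 1 / (0.22) ≈ 4.5455, MB₂ = 6.49 + 1.226 = 7.716, so M₂ = 4.5455 × 7.716 ≈ 35.0731 million.
ΔM = M₂ − M₁ = 35.0731 − 25.5511 = 9.522 million.

𝕄9.52 million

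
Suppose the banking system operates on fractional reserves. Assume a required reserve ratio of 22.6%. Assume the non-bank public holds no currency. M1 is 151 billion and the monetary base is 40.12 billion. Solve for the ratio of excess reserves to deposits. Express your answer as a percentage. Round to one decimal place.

Using m = M/MB = 151/40.12 ≈ 3.763709. Since m = (1 + c)/(c + rr + e), the denominator satisfies c + rr + e = (1 + c)/m = (1 + 0) / 3.763709 ≈ 0.265695.
With c = 0 and rr = 0.226, the ratio of excess reserves to deposits is 0.265695 − 0 − 0.226 = 0.039695.

4.0%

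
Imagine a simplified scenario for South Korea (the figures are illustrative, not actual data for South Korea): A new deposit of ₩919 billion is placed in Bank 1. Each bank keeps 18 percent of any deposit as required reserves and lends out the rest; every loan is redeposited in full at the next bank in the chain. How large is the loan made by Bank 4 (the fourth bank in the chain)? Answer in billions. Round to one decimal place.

₩415.5 billion

Each bank lends a fraction (1 − rr) = 0.8200 of the deposit it receives, so Bank 4 receives 919·0.8200^3 and lends 919·0.8200^4 ≈ 415.4999 billion.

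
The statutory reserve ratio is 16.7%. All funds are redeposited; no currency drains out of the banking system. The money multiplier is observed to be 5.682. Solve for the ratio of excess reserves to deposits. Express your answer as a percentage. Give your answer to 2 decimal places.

Using m = 5.682. Since m = (1 + c)/(c + rr + e), the denominator satisfies c + rr + e = (1 + c)/m = (1 + 0) / 5.682 ≈ 0.175994.
With c = 0 and rr = 0.167, the ratio of excess reserves to deposits is 0.175994 − 0 − 0.167 = 0.008994.

0.90%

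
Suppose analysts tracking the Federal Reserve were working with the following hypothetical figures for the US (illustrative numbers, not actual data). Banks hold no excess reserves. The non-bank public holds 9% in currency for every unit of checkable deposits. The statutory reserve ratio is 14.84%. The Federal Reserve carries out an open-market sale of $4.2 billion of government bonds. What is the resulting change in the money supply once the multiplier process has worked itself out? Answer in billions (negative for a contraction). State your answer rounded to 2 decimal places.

-19.20 billion

The money multiplier is m = (1 + c) / (rr + c) = (1 + 0.09) / (0.1484 + 0.09) ≈ 4.5721.
The sale removes 4.2 billion of base, so ΔM = m × ΔMB = 4.5721 × (−4.2) ≈ -19.2028 billion.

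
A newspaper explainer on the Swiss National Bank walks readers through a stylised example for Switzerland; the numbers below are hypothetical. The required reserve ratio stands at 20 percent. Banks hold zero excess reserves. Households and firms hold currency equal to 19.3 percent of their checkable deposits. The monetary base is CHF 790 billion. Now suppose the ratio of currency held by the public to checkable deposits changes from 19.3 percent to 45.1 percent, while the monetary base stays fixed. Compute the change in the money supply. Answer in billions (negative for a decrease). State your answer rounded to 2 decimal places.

Initially m₁ = (1 + 0.193) / (0.2 + 0.193) ≈ 3.035623, so M₁ = 3.035623 × 790 ≈ 2398.1422 billion.
After the change m₂ = (1 + 0.451) / (0.2 + 0.451) ≈ 2.228879, so M₂ = 2.228879 × 790 ≈ 1760.8144 billion.
ΔM = M₂ − M₁ = 1760.8144 − 2398.1422 = -637.3278 billion.

-637.33 billion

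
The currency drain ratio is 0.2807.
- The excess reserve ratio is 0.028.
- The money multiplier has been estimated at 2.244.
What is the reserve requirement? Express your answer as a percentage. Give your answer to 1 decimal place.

Using m = 2.244. Since m = (1 + c)/(c + rr + e), the denominator satisfies c + rr + e = (1 + c)/m = (1 + 0.2807) / 2.244 ≈ 0.570722.
With c = 0.2807 and e = 0.028, the reserve requirement is 0.570722 − 0.2807 − 0.028 = 0.262022.

26.2%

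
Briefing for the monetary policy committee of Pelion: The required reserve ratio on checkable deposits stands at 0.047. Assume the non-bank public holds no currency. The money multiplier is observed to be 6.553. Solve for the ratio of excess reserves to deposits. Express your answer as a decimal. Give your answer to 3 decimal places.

0.106

Using m = 6.553. Since m = (1 + c)/(c + rr + e), the denominator satisfies c + rr + e = (1 + c)/m = (1 + 0) / 6.553 ≈ 0.152602.
With c = 0 and rr = 0.047, the ratio of excess reserves to deposits is 0.152602 − 0 − 0.047 = 0.105602.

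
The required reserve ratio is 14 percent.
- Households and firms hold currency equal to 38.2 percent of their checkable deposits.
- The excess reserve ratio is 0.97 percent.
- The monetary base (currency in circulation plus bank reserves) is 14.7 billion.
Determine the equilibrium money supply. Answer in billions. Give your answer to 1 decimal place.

38.2 billion

The money multiplier is m = (1 + c) / (rr + e + c) = (1 + 0.382) / (0.14 + 0.0097 + 0.382) ≈ 2.5992.
So M = m × MB = 2.5992 × 14.7 ≈ 38.2082 billion.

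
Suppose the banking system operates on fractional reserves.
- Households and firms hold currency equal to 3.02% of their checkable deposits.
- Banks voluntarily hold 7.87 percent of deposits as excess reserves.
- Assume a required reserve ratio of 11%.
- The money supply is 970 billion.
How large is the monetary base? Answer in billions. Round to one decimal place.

206.1 billion

The money multiplier is m = (1 + c) / (rr + e + c) = (1 + 0.0302) / (0.11 + 0.0787 + 0.0302) ≈ 4.70626.
MB = M / m = 970 / 4.70626 ≈ 206.1085 billion.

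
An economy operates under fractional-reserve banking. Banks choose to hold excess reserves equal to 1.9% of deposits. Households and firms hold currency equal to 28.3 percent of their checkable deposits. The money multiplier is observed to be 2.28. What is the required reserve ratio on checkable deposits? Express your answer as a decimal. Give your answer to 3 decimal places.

0.261

Using m = 2.28. Since m = (1 + c)/(c + rr + e), the denominator satisfies c + rr + e = (1 + c)/m = (1 + 0.283) / 2.28 ≈ 0.562719.
With c = 0.283 and e = 0.019, the required reserve ratio on checkable deposits is 0.562719 − 0.283 − 0.019 = 0.260719.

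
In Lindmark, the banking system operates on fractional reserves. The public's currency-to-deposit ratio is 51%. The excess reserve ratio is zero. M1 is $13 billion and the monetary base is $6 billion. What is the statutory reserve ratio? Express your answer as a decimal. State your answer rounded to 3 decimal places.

Using m = M/MB = 13/6 ≈ 2.166667. Since m = (1 + c)/(c + rr + e), the denominator satisfies c + rr + e = (1 + c)/m = (1 + 0.51) / 2.166667 ≈ 0.696923.
With c = 0.51 and e = 0, the statutory reserve ratio is 0.696923 − 0.51 − 0 = 0.186923.

0.187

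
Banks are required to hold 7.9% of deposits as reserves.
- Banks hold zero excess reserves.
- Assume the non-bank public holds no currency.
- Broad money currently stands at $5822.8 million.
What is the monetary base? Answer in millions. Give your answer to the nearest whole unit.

$460 million

With no currency drain and no excess reserves, the money multiplier is m = 1/rr = 1/0.079 ≈ 12.65823.
The monetary base is MB = M / m = 5822.8 / 12.65823 ≈ 460.0011 million.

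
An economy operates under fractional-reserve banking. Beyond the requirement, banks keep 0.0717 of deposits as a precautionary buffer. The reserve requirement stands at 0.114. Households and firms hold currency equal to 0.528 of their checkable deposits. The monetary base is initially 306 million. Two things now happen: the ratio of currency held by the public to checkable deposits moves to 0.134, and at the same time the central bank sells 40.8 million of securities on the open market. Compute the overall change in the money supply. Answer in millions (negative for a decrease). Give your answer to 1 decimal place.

285.6 million

Before: m₁ = (1 + 0.528) / (0.114 + 0.0717 + 0.528) ≈ 2.14096, MB₁ = 306, so M₁ = 2.14096 × 306 ≈ 655.1338 million.
After: m₂ = (1 + 0.134) / (0.114 + 0.0717 + 0.134) ≈ 3.54708, MB₂ = 306 − 40.8 = 265.2, so M₂ = 3.54708 × 265.2 ≈ 940.6856 million.
ΔM = M₂ − M₁ = 940.6856 − 655.1338 = 285.5518 million.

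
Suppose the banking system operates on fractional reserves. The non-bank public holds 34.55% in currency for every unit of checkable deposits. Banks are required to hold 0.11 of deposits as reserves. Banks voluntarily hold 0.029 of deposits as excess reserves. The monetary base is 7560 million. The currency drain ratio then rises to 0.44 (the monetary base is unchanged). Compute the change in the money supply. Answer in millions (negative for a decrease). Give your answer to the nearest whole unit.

-2193 million

Initially m₁ = (1 + 0.3455) / (0.11 + 0.029 + 0.3455) ≈ 2.77709, so M₁ = 2.77709 × 7560 = 20994.8004 million.
After the change m₂ = (1 + 0.44) / (0.11 + 0.029 + 0.44) ≈ 2.48705, so M₂ = 2.48705 × 7560 = 18802.098 million.
ΔM = M₂ − M₁ = 18802.098 − 20994.8004 = -2192.7024 million.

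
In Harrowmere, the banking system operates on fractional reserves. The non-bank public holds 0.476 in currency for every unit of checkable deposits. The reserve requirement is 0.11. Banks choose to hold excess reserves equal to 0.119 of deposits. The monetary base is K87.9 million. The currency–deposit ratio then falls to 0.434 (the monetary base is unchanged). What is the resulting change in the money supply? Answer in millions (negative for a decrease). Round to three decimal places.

Initially m₁ = (1 + 0.476) / (0.11 + 0.119 + 0.476) ≈ 2.093617, so M₁ = 2.093617 × 87.9 ≈ 184.0289 million.
After the change m₂ = (1 + 0.434) / (0.11 + 0.119 + 0.434) ≈ 2.162896, so M₂ = 2.162896 × 87.9 ≈ 190.1186 million.
ΔM = M₂ − M₁ = 190.1186 − 184.0289 = 6.0897 million.

K6.090 million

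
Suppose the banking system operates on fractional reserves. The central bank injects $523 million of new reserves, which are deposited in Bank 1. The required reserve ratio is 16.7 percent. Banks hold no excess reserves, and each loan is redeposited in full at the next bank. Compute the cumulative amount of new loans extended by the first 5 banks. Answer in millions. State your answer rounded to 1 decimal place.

$1562.4 million

Bank i lends (1 − rr)^i of the original deposit: Bank 1 lends 523·0.8330 = 435.6590, Bank 2 lends 523·0.8330² ≈ 362.9039, and so on.
Summing a geometric series: total = 523·[0.8330·(1 − 0.8330^5) / (1 − 0.8330)] ≈ 1562.4389 million.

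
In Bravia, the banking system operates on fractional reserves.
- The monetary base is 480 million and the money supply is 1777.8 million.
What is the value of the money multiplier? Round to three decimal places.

3.704

The money multiplier is m = M / MB = 1777.8 / 480 = 3.70375.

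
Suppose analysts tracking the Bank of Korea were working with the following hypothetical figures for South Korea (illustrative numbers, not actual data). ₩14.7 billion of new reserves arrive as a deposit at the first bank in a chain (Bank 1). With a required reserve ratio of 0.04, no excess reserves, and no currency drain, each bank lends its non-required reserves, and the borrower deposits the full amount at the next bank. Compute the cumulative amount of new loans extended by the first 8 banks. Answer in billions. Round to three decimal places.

₩98.294 billion

Bank i lends (1 − rr)^i of the original deposit: Bank 1 lends 14.7·0.9600 = 14.1120, Bank 2 lends 14.7·0.9600² ≈ 13.5475, and so on.
Summing a geometric series: total = 14.7·[0.9600·(1 − 0.9600^8) / (1 − 0.9600)] ≈ 98.2938 billion.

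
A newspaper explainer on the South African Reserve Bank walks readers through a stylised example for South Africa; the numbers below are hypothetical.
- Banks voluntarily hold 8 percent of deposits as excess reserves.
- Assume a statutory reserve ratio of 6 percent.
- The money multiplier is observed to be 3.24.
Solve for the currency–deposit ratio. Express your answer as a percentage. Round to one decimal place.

Using m = 3.24. From m = (1 + c)/(c + rr + e), rearranging gives 1 + c = m·(c + rr + e), so c·(1 − m) = m·(rr + e) − 1.
Hence c = [m·(rr + e) − 1]/(1 − m) = [3.24 × (0.06 + 0.08) − 1] / (1 − 3.24) ≈ 0.243929.

24.4%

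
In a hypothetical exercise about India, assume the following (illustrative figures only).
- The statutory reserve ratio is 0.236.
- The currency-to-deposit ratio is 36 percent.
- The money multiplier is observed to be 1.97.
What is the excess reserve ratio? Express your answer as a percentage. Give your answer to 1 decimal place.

9.4%

Using m = 1.97. Since m = (1 + c)/(c + rr + e), the denominator satisfies c + rr + e = (1 + c)/m = (1 + 0.36) / 1.97 ≈ 0.690355.
With c = 0.36 and rr = 0.236, the excess reserve ratio is 0.690355 − 0.36 − 0.236 = 0.094355.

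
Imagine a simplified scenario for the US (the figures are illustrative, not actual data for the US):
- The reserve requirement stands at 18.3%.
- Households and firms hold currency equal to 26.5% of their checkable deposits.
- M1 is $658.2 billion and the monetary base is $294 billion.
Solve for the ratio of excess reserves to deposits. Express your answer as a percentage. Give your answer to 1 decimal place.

Using m = M/MB = 658.2/294 ≈ 2.238776. Since m = (1 + c)/(c + rr + e), the denominator satisfies c + rr + e = (1 + c)/m = (1 + 0.265) / 2.238776 ≈ 0.565041.
With c = 0.265 and rr = 0.183, the ratio of excess reserves to deposits is 0.565041 − 0.265 − 0.183 = 0.117041.

11.7%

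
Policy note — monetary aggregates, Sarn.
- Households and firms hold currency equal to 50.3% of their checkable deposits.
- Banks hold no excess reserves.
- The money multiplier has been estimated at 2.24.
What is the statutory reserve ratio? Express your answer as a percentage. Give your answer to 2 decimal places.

16.80%

Using m = 2.24. Since m = (1 + c)/(c + rr + e), the denominator satisfies c + rr + e = (1 + c)/m = (1 + 0.503) / 2.24 ≈ 0.670982.
With c = 0.503 and e = 0, the statutory reserve ratio is 0.670982 − 0.503 − 0 = 0.167982.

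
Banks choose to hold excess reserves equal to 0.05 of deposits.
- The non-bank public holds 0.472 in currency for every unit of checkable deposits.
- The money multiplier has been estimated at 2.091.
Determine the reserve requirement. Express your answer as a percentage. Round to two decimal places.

Using m = 2.091. Since m = (1 + c)/(c + rr + e), the denominator satisfies c + rr + e = (1 + c)/m = (1 + 0.472) / 2.091 ≈ 0.703969.
With c = 0.472 and e = 0.05, the reserve requirement is 0.703969 − 0.472 − 0.05 = 0.181969.

18.20%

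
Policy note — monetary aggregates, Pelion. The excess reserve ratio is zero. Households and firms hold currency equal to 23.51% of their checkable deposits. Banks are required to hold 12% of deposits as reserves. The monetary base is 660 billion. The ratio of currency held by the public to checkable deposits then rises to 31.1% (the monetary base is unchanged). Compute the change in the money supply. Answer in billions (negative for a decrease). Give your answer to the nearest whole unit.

-288 billion

Initially m₁ = (1 + 0.2351) / (0.12 + 0.2351) ≈ 3.4782, so M₁ = 3.4782 × 660 = 2295.612 billion.
After the change m₂ = (1 + 0.311) / (0.12 + 0.311) ≈ 3.0418, so M₂ = 3.0418 × 660 = 2007.588 billion.
ΔM = M₂ − M₁ = 2007.588 − 2295.612 = -288.024 billion.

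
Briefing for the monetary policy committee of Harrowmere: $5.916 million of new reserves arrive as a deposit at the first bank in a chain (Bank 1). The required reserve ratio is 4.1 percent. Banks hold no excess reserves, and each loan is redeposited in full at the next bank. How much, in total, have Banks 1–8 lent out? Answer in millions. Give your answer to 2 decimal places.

Bank i lends (1 − rr)^i of the original deposit: Bank 1 lends 5.916·0.9590 ≈ 5.6734, Bank 2 lends 5.916·0.9590² ≈ 5.4408, and so on.
Summing a geometric series: total = 5.916·[0.9590·(1 − 0.9590^8) / (1 − 0.9590)] ≈ 39.3820 million.

$39.38 million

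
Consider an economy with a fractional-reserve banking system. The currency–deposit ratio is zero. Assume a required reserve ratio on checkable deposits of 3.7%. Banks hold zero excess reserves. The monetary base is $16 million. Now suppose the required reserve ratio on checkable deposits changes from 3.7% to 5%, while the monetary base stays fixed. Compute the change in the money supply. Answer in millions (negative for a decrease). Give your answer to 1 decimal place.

-112.4 million

Initially m₁ = 1 / (0.037) ≈ 27.0270, so M₁ = 27.0270 × 16 = 432.432 million.
After the change m₂ = 1 / (0.05) = 20, so M₂ = 20 × 16 = 320 million.
ΔM = M₂ − M₁ = 320 − 432.432 = -112.432 million.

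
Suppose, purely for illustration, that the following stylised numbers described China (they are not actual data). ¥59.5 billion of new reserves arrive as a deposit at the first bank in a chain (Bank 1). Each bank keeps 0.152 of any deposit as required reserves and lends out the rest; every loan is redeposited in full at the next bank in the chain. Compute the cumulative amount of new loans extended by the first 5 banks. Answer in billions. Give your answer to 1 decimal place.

Bank i lends (1 − rr)^i of the original deposit: Bank 1 lends 59.5·0.8480 = 50.4560, Bank 2 lends 59.5·0.8480² ≈ 42.7867, and so on.
Summing a geometric series: total = 59.5·[0.8480·(1 − 0.8480^5) / (1 − 0.8480)] ≈ 186.3852 billion.

¥186.4 billion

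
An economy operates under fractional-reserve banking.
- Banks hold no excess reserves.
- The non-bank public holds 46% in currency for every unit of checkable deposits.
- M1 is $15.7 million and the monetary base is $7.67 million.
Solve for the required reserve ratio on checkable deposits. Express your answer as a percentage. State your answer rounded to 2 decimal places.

Using m = M/MB = 15.7/7.67 ≈ 2.046936. Since m = (1 + c)/(c + rr + e), the denominator satisfies c + rr + e = (1 + c)/m = (1 + 0.46) / 2.046936 ≈ 0.713261.
With c = 0.46 and e = 0, the required reserve ratio on checkable deposits is 0.713261 − 0.46 − 0 = 0.253261.

25.33%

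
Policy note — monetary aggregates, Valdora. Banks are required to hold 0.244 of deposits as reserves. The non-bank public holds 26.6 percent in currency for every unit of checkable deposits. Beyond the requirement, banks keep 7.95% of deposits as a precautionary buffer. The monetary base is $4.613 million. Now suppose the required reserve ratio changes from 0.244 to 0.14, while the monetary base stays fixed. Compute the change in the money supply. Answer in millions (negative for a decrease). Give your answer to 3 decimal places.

Initially m₁ = (1 + 0.266) / (0.244 + 0.0795 + 0.266) ≈ 2.14758, so M₁ = 2.14758 × 4.613 ≈ 9.9068 million.
After the change m₂ = (1 + 0.266) / (0.14 + 0.0795 + 0.266) ≈ 2.60762, so M₂ = 2.60762 × 4.613 ≈ 12.029 million.
ΔM = M₂ − M₁ = 12.029 − 9.9068 = 2.1222 million.

$2.122 million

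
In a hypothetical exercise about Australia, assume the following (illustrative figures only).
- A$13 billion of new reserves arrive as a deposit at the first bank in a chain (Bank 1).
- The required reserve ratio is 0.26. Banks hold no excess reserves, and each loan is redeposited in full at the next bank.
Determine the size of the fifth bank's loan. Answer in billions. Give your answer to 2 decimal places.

Each bank lends a fraction (1 − rr) = 0.7400 of the deposit it receives, so Bank 5 receives 13·0.7400^4 and lends 13·0.7400^5 ≈ 2.8847 billion.

A$2.88 billion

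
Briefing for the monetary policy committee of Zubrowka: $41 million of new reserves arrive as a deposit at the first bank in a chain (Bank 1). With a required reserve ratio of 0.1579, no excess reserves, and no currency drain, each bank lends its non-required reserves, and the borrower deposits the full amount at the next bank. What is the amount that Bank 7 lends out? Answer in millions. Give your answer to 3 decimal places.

Each bank lends a fraction (1 − rr) = 0.8421 of the deposit it receives, so Bank 7 receives 41·0.8421^6 and lends 41·0.8421^7 ≈ 12.3120 million.

$12.312 million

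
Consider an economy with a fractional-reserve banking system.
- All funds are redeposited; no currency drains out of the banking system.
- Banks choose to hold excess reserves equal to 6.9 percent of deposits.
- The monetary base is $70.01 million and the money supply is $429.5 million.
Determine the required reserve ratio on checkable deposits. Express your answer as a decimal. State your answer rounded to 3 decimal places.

Using m = M/MB = 429.5/70.01 ≈ 6.134838. Since m = (1 + c)/(c + rr + e), the denominator satisfies c + rr + e = (1 + c)/m = (1 + 0) / 6.134838 ≈ 0.163003.
With c = 0 and e = 0.069, the required reserve ratio on checkable deposits is 0.163003 − 0 − 0.069 = 0.094003.

0.094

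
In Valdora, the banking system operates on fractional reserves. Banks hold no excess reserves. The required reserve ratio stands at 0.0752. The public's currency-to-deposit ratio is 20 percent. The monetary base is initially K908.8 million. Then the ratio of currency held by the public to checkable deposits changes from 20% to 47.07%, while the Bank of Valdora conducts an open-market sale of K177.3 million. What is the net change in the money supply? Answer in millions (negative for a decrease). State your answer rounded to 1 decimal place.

-1992.1 million

Before: m₁ = (1 + 0.2) / (0.0752 + 0.2) ≈ 4.36047, MB₁ = 908.8, so M₁ = 4.36047 × 908.8 ≈ 3962.7951 million.
After: m₂ = (1 + 0.4707) / (0.0752 + 0.4707) ≈ 2.69408, MB₂ = 908.8 − 177.3 = 731.5, so M₂ = 2.69408 × 731.5 ≈ 1970.7195 million.
ΔM = M₂ − M₁ = 1970.7195 − 3962.7951 = -1992.0756 million.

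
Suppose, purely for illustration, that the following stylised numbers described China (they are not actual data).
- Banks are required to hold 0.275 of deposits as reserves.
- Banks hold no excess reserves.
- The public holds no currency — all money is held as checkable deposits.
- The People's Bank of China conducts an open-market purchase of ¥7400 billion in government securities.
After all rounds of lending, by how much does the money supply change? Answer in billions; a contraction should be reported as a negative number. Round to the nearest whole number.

¥26909 billion

The simple money multiplier is m = 1/rr = 1/0.275 ≈ 3.63636.
An open-market purchase increases the monetary base by 7400 billion, so ΔM = m × ΔMB = 3.63636 × 7400 = 26909.064 billion.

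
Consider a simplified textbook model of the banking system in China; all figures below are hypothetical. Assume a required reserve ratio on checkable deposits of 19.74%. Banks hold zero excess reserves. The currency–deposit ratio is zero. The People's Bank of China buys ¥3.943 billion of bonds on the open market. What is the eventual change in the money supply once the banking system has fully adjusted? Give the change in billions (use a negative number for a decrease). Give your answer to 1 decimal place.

¥20.0 billion

The simple money multiplier is m = 1/rr = 1/0.1974 ≈ 5.0659.
An open-market purchase increases the monetary base by 3.943 billion, so ΔM = m × ΔMB = 5.0659 × 3.943 ≈ 19.9748 billion.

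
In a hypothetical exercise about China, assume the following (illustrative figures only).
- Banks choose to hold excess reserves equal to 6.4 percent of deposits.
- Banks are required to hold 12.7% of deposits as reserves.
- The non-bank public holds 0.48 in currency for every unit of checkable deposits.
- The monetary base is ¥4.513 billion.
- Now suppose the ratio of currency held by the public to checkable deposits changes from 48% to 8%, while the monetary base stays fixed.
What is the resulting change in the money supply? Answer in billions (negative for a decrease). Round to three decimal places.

Initially m₁ = (1 + 0.48) / (0.127 + 0.064 + 0.48) ≈ 2.20566, so M₁ = 2.20566 × 4.513 ≈ 9.9541 billion.
After the change m₂ = (1 + 0.08) / (0.127 + 0.064 + 0.08) ≈ 3.98524, so M₂ = 3.98524 × 4.513 ≈ 17.9854 billion.
ΔM = M₂ − M₁ = 17.9854 − 9.9541 = 8.0313 billion.

¥8.031 billion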